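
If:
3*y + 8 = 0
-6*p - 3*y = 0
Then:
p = 4/3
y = -8/3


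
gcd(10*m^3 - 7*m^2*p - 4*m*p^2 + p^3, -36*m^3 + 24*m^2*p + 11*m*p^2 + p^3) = -m + p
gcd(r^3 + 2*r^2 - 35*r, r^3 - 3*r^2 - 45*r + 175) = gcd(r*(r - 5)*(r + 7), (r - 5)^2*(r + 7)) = r^2 + 2*r - 35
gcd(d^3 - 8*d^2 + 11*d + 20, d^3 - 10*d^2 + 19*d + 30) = d^2 - 4*d - 5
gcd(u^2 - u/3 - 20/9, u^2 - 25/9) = u - 5/3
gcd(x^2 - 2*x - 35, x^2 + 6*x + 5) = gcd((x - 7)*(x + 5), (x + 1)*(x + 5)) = x + 5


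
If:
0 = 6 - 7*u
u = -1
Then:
No Solution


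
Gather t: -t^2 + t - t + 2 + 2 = 4 - t^2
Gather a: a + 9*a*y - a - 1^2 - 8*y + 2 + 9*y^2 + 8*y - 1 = 9*a*y + 9*y^2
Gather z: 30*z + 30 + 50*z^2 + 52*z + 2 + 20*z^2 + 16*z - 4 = 70*z^2 + 98*z + 28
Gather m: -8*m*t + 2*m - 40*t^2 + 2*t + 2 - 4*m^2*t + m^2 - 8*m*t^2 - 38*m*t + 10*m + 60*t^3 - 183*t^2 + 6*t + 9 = m^2*(1 - 4*t) + m*(-8*t^2 - 46*t + 12) + 60*t^3 - 223*t^2 + 8*t + 11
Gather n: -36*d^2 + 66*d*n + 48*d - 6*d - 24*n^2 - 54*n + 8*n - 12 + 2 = -36*d^2 + 42*d - 24*n^2 + n*(66*d - 46) - 10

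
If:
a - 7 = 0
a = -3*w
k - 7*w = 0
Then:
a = 7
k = -49/3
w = -7/3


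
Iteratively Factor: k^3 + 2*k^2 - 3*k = (k + 3)*(k^2 - k) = k*(k + 3)*(k - 1)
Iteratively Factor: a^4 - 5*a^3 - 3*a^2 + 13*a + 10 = (a - 2)*(a^3 - 3*a^2 - 9*a - 5) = (a - 5)*(a - 2)*(a^2 + 2*a + 1) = (a - 5)*(a - 2)*(a + 1)*(a + 1)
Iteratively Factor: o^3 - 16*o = (o - 4)*(o^2 + 4*o) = (o - 4)*(o + 4)*(o)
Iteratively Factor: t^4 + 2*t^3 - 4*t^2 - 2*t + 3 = (t - 1)*(t^3 + 3*t^2 - t - 3) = (t - 1)*(t + 1)*(t^2 + 2*t - 3) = (t - 1)*(t + 1)*(t + 3)*(t - 1)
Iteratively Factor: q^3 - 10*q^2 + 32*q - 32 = (q - 4)*(q^2 - 6*q + 8) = (q - 4)^2*(q - 2)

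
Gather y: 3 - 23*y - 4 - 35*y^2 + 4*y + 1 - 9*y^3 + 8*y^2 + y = -9*y^3 - 27*y^2 - 18*y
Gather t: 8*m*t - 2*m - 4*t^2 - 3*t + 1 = -2*m - 4*t^2 + t*(8*m - 3) + 1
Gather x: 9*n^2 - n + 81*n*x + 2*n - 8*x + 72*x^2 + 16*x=9*n^2 + n + 72*x^2 + x*(81*n + 8)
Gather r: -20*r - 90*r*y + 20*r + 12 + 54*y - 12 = -90*r*y + 54*y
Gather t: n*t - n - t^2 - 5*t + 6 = -n - t^2 + t*(n - 5) + 6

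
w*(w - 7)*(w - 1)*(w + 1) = w^4 - 7*w^3 - w^2 + 7*w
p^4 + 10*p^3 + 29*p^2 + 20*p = p*(p + 1)*(p + 4)*(p + 5)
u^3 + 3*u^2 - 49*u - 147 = (u - 7)*(u + 3)*(u + 7)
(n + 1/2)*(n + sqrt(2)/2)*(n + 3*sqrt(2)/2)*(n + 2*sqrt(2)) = n^4 + n^3/2 + 4*sqrt(2)*n^3 + 2*sqrt(2)*n^2 + 19*n^2/2 + 3*sqrt(2)*n + 19*n/4 + 3*sqrt(2)/2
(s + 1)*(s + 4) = s^2 + 5*s + 4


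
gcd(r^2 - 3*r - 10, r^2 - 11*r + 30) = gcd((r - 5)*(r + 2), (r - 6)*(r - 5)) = r - 5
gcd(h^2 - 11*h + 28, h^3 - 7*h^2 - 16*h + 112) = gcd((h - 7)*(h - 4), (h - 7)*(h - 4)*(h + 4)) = h^2 - 11*h + 28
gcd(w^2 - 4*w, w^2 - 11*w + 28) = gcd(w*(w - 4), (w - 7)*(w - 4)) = w - 4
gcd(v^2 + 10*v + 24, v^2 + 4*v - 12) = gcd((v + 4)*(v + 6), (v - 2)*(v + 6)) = v + 6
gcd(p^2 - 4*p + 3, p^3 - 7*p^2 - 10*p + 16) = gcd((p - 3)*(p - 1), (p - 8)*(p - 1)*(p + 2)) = p - 1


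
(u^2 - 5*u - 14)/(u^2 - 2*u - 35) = (u + 2)/(u + 5)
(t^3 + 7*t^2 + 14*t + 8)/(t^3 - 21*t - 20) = (t + 2)/(t - 5)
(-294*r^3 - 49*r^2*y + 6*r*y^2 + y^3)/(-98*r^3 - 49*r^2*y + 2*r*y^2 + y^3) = (6*r + y)/(2*r + y)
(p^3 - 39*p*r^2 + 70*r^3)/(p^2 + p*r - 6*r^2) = (p^2 + 2*p*r - 35*r^2)/(p + 3*r)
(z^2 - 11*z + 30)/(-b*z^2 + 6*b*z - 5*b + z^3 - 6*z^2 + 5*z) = (z - 6)/(-b*z + b + z^2 - z)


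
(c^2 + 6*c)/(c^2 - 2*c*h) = (c + 6)/(c - 2*h)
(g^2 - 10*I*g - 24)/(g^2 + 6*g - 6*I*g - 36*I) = (g - 4*I)/(g + 6)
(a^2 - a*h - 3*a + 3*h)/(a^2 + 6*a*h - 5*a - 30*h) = (a^2 - a*h - 3*a + 3*h)/(a^2 + 6*a*h - 5*a - 30*h)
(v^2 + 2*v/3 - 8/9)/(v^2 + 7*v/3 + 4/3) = (v - 2/3)/(v + 1)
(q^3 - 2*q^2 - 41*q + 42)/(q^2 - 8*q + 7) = q + 6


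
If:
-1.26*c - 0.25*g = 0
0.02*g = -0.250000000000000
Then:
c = 2.48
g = -12.50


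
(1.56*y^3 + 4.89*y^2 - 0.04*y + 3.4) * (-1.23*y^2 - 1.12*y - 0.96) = -1.9188*y^5 - 7.7619*y^4 - 6.9252*y^3 - 8.8316*y^2 - 3.7696*y - 3.264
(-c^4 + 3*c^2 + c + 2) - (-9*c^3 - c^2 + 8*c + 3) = -c^4 + 9*c^3 + 4*c^2 - 7*c - 1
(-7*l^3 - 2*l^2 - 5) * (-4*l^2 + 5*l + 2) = 28*l^5 - 27*l^4 - 24*l^3 + 16*l^2 - 25*l - 10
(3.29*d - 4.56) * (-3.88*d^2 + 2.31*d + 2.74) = -12.7652*d^3 + 25.2927*d^2 - 1.519*d - 12.4944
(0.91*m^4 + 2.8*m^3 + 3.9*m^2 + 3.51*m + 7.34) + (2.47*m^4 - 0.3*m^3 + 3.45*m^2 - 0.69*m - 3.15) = 3.38*m^4 + 2.5*m^3 + 7.35*m^2 + 2.82*m + 4.19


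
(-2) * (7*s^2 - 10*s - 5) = -14*s^2 + 20*s + 10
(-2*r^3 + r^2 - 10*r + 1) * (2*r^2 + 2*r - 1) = -4*r^5 - 2*r^4 - 16*r^3 - 19*r^2 + 12*r - 1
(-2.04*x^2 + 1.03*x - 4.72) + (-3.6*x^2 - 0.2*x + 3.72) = -5.64*x^2 + 0.83*x - 1.0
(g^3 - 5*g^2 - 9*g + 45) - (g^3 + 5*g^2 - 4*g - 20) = -10*g^2 - 5*g + 65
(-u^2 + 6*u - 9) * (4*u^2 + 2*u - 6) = -4*u^4 + 22*u^3 - 18*u^2 - 54*u + 54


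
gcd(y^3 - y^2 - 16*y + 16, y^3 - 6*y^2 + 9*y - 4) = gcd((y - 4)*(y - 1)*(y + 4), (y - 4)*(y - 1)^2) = y^2 - 5*y + 4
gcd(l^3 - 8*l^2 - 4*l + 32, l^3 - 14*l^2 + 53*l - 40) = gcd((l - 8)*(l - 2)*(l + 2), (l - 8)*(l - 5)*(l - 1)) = l - 8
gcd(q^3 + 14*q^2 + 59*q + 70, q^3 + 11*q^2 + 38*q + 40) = q^2 + 7*q + 10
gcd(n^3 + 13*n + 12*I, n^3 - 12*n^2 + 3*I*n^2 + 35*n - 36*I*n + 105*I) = n + 3*I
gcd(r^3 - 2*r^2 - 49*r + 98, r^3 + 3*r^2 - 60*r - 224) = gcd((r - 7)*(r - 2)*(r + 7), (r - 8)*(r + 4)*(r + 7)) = r + 7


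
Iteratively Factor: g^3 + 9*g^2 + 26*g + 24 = (g + 4)*(g^2 + 5*g + 6) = (g + 2)*(g + 4)*(g + 3)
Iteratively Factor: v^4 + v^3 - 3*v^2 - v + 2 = (v - 1)*(v^3 + 2*v^2 - v - 2) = (v - 1)*(v + 2)*(v^2 - 1) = (v - 1)^2*(v + 2)*(v + 1)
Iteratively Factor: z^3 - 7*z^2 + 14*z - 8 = (z - 4)*(z^2 - 3*z + 2) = (z - 4)*(z - 1)*(z - 2)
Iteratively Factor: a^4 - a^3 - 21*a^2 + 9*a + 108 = (a - 3)*(a^3 + 2*a^2 - 15*a - 36) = (a - 4)*(a - 3)*(a^2 + 6*a + 9) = (a - 4)*(a - 3)*(a + 3)*(a + 3)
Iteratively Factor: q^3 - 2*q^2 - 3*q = (q + 1)*(q^2 - 3*q) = q*(q + 1)*(q - 3)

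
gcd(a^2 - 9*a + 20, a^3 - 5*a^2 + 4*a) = a - 4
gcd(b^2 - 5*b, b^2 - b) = b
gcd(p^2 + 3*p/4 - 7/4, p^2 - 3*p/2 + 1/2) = p - 1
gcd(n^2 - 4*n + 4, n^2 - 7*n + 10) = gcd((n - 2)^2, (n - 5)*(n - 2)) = n - 2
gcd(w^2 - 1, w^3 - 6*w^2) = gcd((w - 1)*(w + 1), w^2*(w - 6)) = 1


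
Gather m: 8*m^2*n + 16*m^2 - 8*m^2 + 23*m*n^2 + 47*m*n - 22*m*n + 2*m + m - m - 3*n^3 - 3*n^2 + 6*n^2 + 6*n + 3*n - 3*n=m^2*(8*n + 8) + m*(23*n^2 + 25*n + 2) - 3*n^3 + 3*n^2 + 6*n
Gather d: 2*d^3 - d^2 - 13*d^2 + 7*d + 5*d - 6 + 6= 2*d^3 - 14*d^2 + 12*d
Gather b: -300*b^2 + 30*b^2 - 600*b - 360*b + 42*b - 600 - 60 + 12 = -270*b^2 - 918*b - 648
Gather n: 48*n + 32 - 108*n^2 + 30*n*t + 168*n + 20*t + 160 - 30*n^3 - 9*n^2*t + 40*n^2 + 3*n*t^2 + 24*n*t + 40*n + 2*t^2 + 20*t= -30*n^3 + n^2*(-9*t - 68) + n*(3*t^2 + 54*t + 256) + 2*t^2 + 40*t + 192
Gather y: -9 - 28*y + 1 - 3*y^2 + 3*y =-3*y^2 - 25*y - 8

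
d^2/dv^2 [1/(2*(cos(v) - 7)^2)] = (-7*cos(v) - cos(2*v) + 2)/(cos(v) - 7)^4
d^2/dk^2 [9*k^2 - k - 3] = 18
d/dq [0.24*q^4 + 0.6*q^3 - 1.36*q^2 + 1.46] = q*(0.96*q^2 + 1.8*q - 2.72)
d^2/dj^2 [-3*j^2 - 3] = -6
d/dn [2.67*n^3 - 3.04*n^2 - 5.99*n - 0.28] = 8.01*n^2 - 6.08*n - 5.99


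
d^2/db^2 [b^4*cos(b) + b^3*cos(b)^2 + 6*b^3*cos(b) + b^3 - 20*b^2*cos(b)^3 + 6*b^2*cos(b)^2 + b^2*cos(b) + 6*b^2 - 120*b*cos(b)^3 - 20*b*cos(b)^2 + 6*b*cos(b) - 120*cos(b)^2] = -b^4*cos(b) - 8*b^3*sin(b) - 6*b^3*cos(b) - 2*b^3*cos(2*b) - 36*b^2*sin(b) - 6*b^2*sin(2*b) + 26*b^2*cos(b) - 12*b^2*cos(2*b) + 45*b^2*cos(3*b) + 56*b*sin(b) - 24*b*sin(2*b) + 60*b*sin(3*b) + 120*b*cos(b) + 43*b*cos(2*b) + 270*b*cos(3*b) + 9*b + 168*sin(b) + 40*sin(2*b) + 180*sin(3*b) - 28*cos(b) + 246*cos(2*b) - 10*cos(3*b) + 18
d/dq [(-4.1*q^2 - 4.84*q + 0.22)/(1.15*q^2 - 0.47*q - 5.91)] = (7.493*q^2 + 47.956*q + 28.7078)/(1.3225*q^4 - 1.081*q^3 - 13.3721*q^2 + 5.5554*q + 34.9281)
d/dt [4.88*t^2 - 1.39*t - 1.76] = 9.76*t - 1.39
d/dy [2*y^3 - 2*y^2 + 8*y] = 6*y^2 - 4*y + 8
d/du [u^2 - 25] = 2*u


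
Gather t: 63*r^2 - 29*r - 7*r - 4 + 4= 63*r^2 - 36*r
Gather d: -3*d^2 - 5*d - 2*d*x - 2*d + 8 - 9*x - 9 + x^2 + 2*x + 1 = -3*d^2 + d*(-2*x - 7) + x^2 - 7*x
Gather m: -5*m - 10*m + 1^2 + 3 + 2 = 6 - 15*m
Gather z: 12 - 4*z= 12 - 4*z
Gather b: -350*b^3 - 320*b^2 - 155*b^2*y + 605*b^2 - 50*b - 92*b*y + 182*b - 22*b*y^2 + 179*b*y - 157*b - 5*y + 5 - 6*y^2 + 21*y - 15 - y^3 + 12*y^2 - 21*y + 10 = -350*b^3 + b^2*(285 - 155*y) + b*(-22*y^2 + 87*y - 25) - y^3 + 6*y^2 - 5*y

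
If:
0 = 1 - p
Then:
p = 1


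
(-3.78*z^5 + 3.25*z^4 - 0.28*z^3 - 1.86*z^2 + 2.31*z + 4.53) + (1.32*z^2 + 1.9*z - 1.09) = -3.78*z^5 + 3.25*z^4 - 0.28*z^3 - 0.54*z^2 + 4.21*z + 3.44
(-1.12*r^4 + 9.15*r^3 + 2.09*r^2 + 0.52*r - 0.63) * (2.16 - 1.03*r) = 1.1536*r^5 - 11.8437*r^4 + 17.6113*r^3 + 3.9788*r^2 + 1.7721*r - 1.3608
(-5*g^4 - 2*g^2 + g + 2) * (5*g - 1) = -25*g^5 + 5*g^4 - 10*g^3 + 7*g^2 + 9*g - 2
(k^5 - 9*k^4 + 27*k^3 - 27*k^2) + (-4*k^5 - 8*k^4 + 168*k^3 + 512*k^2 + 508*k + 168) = -3*k^5 - 17*k^4 + 195*k^3 + 485*k^2 + 508*k + 168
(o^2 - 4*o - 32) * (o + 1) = o^3 - 3*o^2 - 36*o - 32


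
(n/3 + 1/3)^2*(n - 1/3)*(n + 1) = n^4/9 + 8*n^3/27 + 2*n^2/9 - 1/27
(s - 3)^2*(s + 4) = s^3 - 2*s^2 - 15*s + 36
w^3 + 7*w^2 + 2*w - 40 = (w - 2)*(w + 4)*(w + 5)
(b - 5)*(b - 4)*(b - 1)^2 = b^4 - 11*b^3 + 39*b^2 - 49*b + 20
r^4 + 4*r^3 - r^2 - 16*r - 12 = (r - 2)*(r + 1)*(r + 2)*(r + 3)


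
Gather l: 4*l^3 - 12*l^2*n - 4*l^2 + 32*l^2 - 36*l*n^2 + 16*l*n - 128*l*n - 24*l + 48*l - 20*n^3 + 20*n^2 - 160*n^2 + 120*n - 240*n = 4*l^3 + l^2*(28 - 12*n) + l*(-36*n^2 - 112*n + 24) - 20*n^3 - 140*n^2 - 120*n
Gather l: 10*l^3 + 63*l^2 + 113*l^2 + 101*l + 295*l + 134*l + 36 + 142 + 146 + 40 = 10*l^3 + 176*l^2 + 530*l + 364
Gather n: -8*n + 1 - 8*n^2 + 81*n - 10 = -8*n^2 + 73*n - 9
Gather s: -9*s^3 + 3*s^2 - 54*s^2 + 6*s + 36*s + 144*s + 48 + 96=-9*s^3 - 51*s^2 + 186*s + 144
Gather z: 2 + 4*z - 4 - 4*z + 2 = 0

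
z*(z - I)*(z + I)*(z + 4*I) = z^4 + 4*I*z^3 + z^2 + 4*I*z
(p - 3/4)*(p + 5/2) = p^2 + 7*p/4 - 15/8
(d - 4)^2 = d^2 - 8*d + 16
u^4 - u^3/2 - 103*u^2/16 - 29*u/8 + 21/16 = (u - 3)*(u - 1/4)*(u + 1)*(u + 7/4)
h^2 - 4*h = h*(h - 4)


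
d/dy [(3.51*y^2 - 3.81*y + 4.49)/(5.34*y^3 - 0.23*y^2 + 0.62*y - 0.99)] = (-18.7434*y^4 + 40.6908*y^3 - 70.6299*y^2 - 4.8844*y + 0.9881)/(28.5156*y^6 - 2.4564*y^5 + 6.6745*y^4 - 10.8584*y^3 + 0.8398*y^2 - 1.2276*y + 0.9801)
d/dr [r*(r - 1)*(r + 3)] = 3*r^2 + 4*r - 3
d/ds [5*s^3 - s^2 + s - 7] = 15*s^2 - 2*s + 1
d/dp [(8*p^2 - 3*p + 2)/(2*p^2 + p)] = 2*(7*p^2 - 4*p - 1)/(p^2*(4*p^2 + 4*p + 1))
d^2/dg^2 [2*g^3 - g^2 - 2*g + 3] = 12*g - 2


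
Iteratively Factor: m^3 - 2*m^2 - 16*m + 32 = (m - 2)*(m^2 - 16) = (m - 2)*(m + 4)*(m - 4)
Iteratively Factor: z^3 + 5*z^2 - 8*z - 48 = (z + 4)*(z^2 + z - 12) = (z + 4)^2*(z - 3)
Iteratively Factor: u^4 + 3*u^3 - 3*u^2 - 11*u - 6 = (u + 1)*(u^3 + 2*u^2 - 5*u - 6) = (u - 2)*(u + 1)*(u^2 + 4*u + 3) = (u - 2)*(u + 1)*(u + 3)*(u + 1)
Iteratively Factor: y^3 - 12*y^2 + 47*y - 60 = (y - 3)*(y^2 - 9*y + 20) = (y - 5)*(y - 3)*(y - 4)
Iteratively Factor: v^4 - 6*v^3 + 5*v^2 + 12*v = (v)*(v^3 - 6*v^2 + 5*v + 12) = v*(v - 4)*(v^2 - 2*v - 3) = v*(v - 4)*(v - 3)*(v + 1)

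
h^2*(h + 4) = h^3 + 4*h^2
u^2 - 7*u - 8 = (u - 8)*(u + 1)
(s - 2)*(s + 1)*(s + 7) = s^3 + 6*s^2 - 9*s - 14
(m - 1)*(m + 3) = m^2 + 2*m - 3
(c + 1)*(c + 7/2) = c^2 + 9*c/2 + 7/2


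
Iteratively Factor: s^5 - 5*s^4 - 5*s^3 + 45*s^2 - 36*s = (s + 3)*(s^4 - 8*s^3 + 19*s^2 - 12*s) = (s - 1)*(s + 3)*(s^3 - 7*s^2 + 12*s) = s*(s - 1)*(s + 3)*(s^2 - 7*s + 12) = s*(s - 4)*(s - 1)*(s + 3)*(s - 3)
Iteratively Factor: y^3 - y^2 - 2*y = (y + 1)*(y^2 - 2*y) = (y - 2)*(y + 1)*(y)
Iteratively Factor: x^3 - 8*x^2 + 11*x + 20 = (x - 5)*(x^2 - 3*x - 4) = (x - 5)*(x + 1)*(x - 4)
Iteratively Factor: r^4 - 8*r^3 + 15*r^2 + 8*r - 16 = (r + 1)*(r^3 - 9*r^2 + 24*r - 16) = (r - 4)*(r + 1)*(r^2 - 5*r + 4) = (r - 4)*(r - 1)*(r + 1)*(r - 4)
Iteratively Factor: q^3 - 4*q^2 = (q)*(q^2 - 4*q) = q^2*(q - 4)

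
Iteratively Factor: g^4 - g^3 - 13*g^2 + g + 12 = (g - 1)*(g^3 - 13*g - 12) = (g - 1)*(g + 1)*(g^2 - g - 12) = (g - 4)*(g - 1)*(g + 1)*(g + 3)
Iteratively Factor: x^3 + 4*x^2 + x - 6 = (x - 1)*(x^2 + 5*x + 6) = (x - 1)*(x + 2)*(x + 3)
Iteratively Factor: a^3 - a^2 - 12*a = (a)*(a^2 - a - 12) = a*(a + 3)*(a - 4)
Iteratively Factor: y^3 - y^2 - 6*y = (y - 3)*(y^2 + 2*y) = (y - 3)*(y + 2)*(y)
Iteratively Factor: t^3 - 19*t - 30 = (t - 5)*(t^2 + 5*t + 6) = (t - 5)*(t + 3)*(t + 2)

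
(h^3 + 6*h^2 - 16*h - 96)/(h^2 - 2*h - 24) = (h^2 + 2*h - 24)/(h - 6)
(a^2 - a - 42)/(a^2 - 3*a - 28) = (a + 6)/(a + 4)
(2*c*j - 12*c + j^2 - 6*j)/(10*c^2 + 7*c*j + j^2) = (j - 6)/(5*c + j)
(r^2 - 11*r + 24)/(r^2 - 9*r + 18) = (r - 8)/(r - 6)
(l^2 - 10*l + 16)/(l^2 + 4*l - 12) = (l - 8)/(l + 6)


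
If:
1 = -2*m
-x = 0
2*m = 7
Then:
No Solution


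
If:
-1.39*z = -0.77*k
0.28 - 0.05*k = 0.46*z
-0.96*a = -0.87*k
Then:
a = 0.83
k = 0.92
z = 0.51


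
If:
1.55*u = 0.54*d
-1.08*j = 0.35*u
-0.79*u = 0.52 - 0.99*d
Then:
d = 0.73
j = -0.08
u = 0.25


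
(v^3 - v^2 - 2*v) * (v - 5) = v^4 - 6*v^3 + 3*v^2 + 10*v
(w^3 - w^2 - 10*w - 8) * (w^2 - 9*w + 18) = w^5 - 10*w^4 + 17*w^3 + 64*w^2 - 108*w - 144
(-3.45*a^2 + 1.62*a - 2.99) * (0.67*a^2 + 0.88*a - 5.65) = -2.3115*a^4 - 1.9506*a^3 + 18.9148*a^2 - 11.7842*a + 16.8935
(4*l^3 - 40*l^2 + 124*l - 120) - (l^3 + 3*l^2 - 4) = 3*l^3 - 43*l^2 + 124*l - 116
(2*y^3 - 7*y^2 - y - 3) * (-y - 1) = -2*y^4 + 5*y^3 + 8*y^2 + 4*y + 3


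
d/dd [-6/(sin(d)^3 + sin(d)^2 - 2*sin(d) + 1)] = 6*(3*sin(d)^2 + 2*sin(d) - 2)*cos(d)/(sin(d)^3 + sin(d)^2 - 2*sin(d) + 1)^2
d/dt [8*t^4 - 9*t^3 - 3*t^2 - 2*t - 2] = 32*t^3 - 27*t^2 - 6*t - 2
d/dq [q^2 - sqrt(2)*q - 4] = 2*q - sqrt(2)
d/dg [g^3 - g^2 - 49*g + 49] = 3*g^2 - 2*g - 49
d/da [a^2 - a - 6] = 2*a - 1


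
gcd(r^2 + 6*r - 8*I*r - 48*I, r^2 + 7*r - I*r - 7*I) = 1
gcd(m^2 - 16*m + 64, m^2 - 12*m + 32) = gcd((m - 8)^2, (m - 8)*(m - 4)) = m - 8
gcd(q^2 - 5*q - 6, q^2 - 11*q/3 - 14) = q - 6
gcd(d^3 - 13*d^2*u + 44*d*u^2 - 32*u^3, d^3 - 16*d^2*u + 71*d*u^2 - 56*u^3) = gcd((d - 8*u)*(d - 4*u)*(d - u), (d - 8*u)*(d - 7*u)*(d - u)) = d^2 - 9*d*u + 8*u^2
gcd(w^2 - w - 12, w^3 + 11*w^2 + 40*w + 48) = w + 3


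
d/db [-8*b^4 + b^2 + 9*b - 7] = -32*b^3 + 2*b + 9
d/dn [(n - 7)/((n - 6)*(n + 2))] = (-n^2 + 14*n - 40)/(n^4 - 8*n^3 - 8*n^2 + 96*n + 144)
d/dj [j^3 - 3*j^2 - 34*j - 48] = 3*j^2 - 6*j - 34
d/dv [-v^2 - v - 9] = -2*v - 1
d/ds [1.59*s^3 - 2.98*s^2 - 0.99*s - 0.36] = 4.77*s^2 - 5.96*s - 0.99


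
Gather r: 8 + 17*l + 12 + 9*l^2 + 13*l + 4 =9*l^2 + 30*l + 24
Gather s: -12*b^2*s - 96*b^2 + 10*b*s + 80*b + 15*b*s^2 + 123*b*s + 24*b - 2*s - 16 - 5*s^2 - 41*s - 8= -96*b^2 + 104*b + s^2*(15*b - 5) + s*(-12*b^2 + 133*b - 43) - 24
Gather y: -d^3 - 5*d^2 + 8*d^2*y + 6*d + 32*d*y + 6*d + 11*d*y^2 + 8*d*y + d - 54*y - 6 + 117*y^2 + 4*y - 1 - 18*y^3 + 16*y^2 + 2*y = -d^3 - 5*d^2 + 13*d - 18*y^3 + y^2*(11*d + 133) + y*(8*d^2 + 40*d - 48) - 7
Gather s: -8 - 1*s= -s - 8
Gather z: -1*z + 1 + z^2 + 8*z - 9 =z^2 + 7*z - 8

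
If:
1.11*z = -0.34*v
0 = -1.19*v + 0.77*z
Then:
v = 0.00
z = 0.00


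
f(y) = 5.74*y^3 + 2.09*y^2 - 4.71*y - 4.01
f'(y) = 17.22*y^2 + 4.18*y - 4.71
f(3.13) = 177.74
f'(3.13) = 177.08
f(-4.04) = -329.36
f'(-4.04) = 259.46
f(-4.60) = -496.83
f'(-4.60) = 340.44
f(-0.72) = -1.68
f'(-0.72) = 1.21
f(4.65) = 596.41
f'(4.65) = 387.07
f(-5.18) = -721.35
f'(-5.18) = 435.69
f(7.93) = 2952.48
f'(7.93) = 1111.32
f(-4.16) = -361.48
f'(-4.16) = 275.90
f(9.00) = 4307.35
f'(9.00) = 1427.73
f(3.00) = 155.65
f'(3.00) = 162.81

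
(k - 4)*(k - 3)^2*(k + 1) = k^4 - 9*k^3 + 23*k^2 - 3*k - 36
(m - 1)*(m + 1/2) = m^2 - m/2 - 1/2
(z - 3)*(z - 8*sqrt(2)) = z^2 - 8*sqrt(2)*z - 3*z + 24*sqrt(2)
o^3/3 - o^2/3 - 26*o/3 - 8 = (o/3 + 1/3)*(o - 6)*(o + 4)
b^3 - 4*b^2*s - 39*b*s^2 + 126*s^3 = (b - 7*s)*(b - 3*s)*(b + 6*s)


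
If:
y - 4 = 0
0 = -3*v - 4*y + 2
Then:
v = -14/3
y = 4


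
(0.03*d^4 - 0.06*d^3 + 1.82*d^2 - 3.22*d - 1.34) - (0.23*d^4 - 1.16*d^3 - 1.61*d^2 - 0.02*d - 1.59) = -0.2*d^4 + 1.1*d^3 + 3.43*d^2 - 3.2*d + 0.25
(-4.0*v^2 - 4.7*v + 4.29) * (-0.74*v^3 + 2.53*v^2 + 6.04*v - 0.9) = 2.96*v^5 - 6.642*v^4 - 39.2256*v^3 - 13.9343*v^2 + 30.1416*v - 3.861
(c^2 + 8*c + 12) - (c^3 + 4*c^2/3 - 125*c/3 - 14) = -c^3 - c^2/3 + 149*c/3 + 26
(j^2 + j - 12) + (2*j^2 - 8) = 3*j^2 + j - 20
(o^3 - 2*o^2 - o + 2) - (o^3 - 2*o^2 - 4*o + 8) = 3*o - 6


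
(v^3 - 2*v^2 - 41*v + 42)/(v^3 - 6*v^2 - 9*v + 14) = (v + 6)/(v + 2)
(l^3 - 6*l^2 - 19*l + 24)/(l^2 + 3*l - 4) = (l^2 - 5*l - 24)/(l + 4)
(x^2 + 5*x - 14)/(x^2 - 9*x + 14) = (x + 7)/(x - 7)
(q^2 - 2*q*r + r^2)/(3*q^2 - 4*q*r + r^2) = (q - r)/(3*q - r)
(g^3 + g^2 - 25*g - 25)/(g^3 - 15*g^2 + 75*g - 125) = (g^2 + 6*g + 5)/(g^2 - 10*g + 25)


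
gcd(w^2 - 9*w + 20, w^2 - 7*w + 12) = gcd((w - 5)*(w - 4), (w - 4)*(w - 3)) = w - 4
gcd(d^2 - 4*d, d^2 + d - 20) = d - 4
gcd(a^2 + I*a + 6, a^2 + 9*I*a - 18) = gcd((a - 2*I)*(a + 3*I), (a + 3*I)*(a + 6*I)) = a + 3*I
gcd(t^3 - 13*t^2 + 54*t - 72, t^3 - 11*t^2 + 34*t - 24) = t^2 - 10*t + 24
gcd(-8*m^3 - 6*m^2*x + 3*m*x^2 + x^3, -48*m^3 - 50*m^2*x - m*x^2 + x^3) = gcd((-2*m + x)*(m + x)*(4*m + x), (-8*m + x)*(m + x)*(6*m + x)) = m + x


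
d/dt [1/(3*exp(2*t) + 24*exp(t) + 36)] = 2*(-exp(t) - 4)*exp(t)/(3*(exp(2*t) + 8*exp(t) + 12)^2)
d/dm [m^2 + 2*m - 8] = 2*m + 2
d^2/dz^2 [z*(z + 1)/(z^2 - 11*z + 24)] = 24*(z^3 - 6*z^2 - 6*z + 70)/(z^6 - 33*z^5 + 435*z^4 - 2915*z^3 + 10440*z^2 - 19008*z + 13824)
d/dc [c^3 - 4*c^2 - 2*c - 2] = 3*c^2 - 8*c - 2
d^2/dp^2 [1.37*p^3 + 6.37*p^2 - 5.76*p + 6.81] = 8.22*p + 12.74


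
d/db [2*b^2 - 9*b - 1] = 4*b - 9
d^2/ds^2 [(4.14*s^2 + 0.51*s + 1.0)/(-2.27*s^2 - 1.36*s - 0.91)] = (2.8421709430404e-14*s^4 + 20.306058*s^3 + 20.394588*s^2 - 12.202158*s - 5.162116)/(11.697083*s^6 + 21.023832*s^5 + 26.663193*s^4 + 19.371568*s^3 + 10.688769*s^2 + 3.378648*s + 0.753571)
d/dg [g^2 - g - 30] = 2*g - 1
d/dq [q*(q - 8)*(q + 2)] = 3*q^2 - 12*q - 16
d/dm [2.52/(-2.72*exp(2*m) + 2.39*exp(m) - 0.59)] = (13.7088*exp(m) - 6.0228)*exp(m)/(2.72*exp(2*m) - 2.39*exp(m) + 0.59)^2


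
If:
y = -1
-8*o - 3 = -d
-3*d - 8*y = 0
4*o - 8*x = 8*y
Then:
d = 8/3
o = -1/24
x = 47/48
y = -1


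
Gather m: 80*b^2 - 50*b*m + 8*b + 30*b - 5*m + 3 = 80*b^2 + 38*b + m*(-50*b - 5) + 3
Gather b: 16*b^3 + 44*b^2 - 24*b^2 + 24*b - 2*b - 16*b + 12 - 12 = 16*b^3 + 20*b^2 + 6*b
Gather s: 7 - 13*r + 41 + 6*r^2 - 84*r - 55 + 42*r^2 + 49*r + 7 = 48*r^2 - 48*r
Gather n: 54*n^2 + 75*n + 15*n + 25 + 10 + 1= 54*n^2 + 90*n + 36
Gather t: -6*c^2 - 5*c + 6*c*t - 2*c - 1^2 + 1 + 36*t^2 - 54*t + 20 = -6*c^2 - 7*c + 36*t^2 + t*(6*c - 54) + 20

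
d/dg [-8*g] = -8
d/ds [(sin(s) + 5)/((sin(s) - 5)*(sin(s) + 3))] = (-10*sin(s) + cos(s)^2 - 6)*cos(s)/((sin(s) - 5)^2*(sin(s) + 3)^2)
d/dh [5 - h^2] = -2*h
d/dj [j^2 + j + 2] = 2*j + 1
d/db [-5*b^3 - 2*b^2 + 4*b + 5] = -15*b^2 - 4*b + 4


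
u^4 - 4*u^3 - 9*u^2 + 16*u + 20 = (u - 5)*(u - 2)*(u + 1)*(u + 2)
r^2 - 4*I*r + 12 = (r - 6*I)*(r + 2*I)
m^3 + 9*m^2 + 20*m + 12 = (m + 1)*(m + 2)*(m + 6)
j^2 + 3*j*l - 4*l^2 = (j - l)*(j + 4*l)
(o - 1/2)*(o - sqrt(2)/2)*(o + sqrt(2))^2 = o^4 - o^3/2 + 3*sqrt(2)*o^3/2 - 3*sqrt(2)*o^2/4 - sqrt(2)*o + sqrt(2)/2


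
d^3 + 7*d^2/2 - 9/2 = (d - 1)*(d + 3/2)*(d + 3)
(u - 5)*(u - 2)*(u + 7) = u^3 - 39*u + 70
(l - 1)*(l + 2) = l^2 + l - 2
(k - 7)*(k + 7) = k^2 - 49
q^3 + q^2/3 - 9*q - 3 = (q - 3)*(q + 1/3)*(q + 3)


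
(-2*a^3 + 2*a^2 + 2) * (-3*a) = 6*a^4 - 6*a^3 - 6*a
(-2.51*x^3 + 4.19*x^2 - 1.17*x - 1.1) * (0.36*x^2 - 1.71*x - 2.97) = -0.9036*x^5 + 5.8005*x^4 - 0.1314*x^3 - 10.8396*x^2 + 5.3559*x + 3.267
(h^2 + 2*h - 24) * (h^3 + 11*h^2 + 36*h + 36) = h^5 + 13*h^4 + 34*h^3 - 156*h^2 - 792*h - 864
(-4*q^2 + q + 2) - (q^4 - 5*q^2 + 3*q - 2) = -q^4 + q^2 - 2*q + 4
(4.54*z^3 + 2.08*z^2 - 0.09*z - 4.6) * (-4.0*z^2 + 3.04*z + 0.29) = -18.16*z^5 + 5.4816*z^4 + 7.9998*z^3 + 18.7296*z^2 - 14.0101*z - 1.334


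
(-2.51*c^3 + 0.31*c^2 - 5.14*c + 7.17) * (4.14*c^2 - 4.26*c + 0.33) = -10.3914*c^5 + 11.976*c^4 - 23.4285*c^3 + 51.6825*c^2 - 32.2404*c + 2.3661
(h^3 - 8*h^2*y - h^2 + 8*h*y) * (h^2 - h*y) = h^5 - 9*h^4*y - h^4 + 8*h^3*y^2 + 9*h^3*y - 8*h^2*y^2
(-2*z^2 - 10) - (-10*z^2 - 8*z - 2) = 8*z^2 + 8*z - 8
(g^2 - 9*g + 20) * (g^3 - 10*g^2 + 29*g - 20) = g^5 - 19*g^4 + 139*g^3 - 481*g^2 + 760*g - 400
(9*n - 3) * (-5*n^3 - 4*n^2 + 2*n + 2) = -45*n^4 - 21*n^3 + 30*n^2 + 12*n - 6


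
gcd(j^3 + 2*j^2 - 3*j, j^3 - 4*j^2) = j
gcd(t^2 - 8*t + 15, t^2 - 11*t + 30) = t - 5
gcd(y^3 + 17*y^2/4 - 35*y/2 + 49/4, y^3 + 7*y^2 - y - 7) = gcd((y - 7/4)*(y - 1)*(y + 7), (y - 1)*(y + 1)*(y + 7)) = y^2 + 6*y - 7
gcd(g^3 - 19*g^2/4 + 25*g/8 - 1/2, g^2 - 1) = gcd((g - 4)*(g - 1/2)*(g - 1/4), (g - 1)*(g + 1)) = 1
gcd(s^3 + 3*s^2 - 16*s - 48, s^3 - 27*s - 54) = s + 3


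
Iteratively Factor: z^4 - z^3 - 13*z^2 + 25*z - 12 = (z - 3)*(z^3 + 2*z^2 - 7*z + 4) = (z - 3)*(z + 4)*(z^2 - 2*z + 1) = (z - 3)*(z - 1)*(z + 4)*(z - 1)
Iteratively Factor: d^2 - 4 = (d + 2)*(d - 2)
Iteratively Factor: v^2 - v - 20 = (v - 5)*(v + 4)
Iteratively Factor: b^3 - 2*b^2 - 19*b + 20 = (b - 1)*(b^2 - b - 20) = (b - 5)*(b - 1)*(b + 4)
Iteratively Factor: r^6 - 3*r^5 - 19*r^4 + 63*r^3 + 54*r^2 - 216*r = (r + 4)*(r^5 - 7*r^4 + 9*r^3 + 27*r^2 - 54*r) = (r - 3)*(r + 4)*(r^4 - 4*r^3 - 3*r^2 + 18*r) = (r - 3)^2*(r + 4)*(r^3 - r^2 - 6*r) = r*(r - 3)^2*(r + 4)*(r^2 - r - 6) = r*(r - 3)^2*(r + 2)*(r + 4)*(r - 3)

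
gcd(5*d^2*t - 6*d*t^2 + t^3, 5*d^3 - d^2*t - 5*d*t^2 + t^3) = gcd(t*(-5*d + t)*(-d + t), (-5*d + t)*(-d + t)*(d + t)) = 5*d^2 - 6*d*t + t^2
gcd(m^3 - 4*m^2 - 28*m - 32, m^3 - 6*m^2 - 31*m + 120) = m - 8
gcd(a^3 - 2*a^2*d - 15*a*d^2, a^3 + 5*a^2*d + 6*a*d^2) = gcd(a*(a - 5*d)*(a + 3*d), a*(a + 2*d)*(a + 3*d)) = a^2 + 3*a*d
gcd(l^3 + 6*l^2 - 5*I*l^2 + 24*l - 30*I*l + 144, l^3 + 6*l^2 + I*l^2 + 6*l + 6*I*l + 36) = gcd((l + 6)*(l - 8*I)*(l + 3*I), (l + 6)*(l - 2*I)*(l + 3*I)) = l^2 + l*(6 + 3*I) + 18*I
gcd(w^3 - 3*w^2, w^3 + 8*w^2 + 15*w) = w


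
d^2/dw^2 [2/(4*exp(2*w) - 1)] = (128*exp(2*w) + 32)*exp(2*w)/(4*exp(2*w) - 1)^3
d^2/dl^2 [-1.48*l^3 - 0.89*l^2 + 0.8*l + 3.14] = -8.88*l - 1.78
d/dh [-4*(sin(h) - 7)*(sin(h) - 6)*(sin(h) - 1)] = 4*(-3*sin(h)^2 + 28*sin(h) - 55)*cos(h)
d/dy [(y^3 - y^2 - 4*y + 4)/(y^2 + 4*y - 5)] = (y^2 + 10*y + 4)/(y^2 + 10*y + 25)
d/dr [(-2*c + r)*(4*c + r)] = 2*c + 2*r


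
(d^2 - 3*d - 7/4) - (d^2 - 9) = 29/4 - 3*d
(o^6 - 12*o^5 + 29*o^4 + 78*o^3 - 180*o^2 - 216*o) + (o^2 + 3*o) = o^6 - 12*o^5 + 29*o^4 + 78*o^3 - 179*o^2 - 213*o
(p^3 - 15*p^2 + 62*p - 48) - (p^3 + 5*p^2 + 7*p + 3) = -20*p^2 + 55*p - 51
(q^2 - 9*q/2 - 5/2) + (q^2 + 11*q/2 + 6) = 2*q^2 + q + 7/2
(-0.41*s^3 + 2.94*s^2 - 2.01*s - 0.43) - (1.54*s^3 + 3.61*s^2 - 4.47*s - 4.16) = -1.95*s^3 - 0.67*s^2 + 2.46*s + 3.73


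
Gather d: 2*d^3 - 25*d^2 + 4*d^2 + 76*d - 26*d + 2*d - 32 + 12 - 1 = 2*d^3 - 21*d^2 + 52*d - 21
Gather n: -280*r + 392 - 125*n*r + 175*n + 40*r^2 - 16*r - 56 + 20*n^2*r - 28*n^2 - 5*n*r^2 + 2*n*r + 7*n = n^2*(20*r - 28) + n*(-5*r^2 - 123*r + 182) + 40*r^2 - 296*r + 336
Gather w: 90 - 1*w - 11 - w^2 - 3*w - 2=-w^2 - 4*w + 77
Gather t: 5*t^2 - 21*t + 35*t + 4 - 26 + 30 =5*t^2 + 14*t + 8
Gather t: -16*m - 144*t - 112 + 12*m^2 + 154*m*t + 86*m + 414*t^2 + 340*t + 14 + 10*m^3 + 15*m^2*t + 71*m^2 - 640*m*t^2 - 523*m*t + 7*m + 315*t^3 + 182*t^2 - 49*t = 10*m^3 + 83*m^2 + 77*m + 315*t^3 + t^2*(596 - 640*m) + t*(15*m^2 - 369*m + 147) - 98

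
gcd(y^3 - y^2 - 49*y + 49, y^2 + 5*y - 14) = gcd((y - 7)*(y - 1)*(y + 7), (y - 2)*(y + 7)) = y + 7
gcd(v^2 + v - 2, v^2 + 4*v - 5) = v - 1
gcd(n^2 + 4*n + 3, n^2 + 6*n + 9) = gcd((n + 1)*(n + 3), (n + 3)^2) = n + 3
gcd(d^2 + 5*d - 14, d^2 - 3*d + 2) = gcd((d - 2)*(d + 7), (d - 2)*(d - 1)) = d - 2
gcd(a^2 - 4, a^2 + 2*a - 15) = 1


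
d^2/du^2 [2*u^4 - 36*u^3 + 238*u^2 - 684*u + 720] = 24*u^2 - 216*u + 476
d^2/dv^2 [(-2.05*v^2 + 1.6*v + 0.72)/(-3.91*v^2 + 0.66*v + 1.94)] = (-38.34146*v^3 + 27.255828*v^2 - 61.671648*v + 7.9778)/(59.776471*v^6 - 30.270438*v^5 - 83.867154*v^4 + 29.750688*v^3 + 41.611836*v^2 - 7.451928*v - 7.301384)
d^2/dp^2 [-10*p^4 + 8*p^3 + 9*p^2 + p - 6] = -120*p^2 + 48*p + 18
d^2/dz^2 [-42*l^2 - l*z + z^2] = 2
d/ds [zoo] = 0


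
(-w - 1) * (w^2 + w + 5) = -w^3 - 2*w^2 - 6*w - 5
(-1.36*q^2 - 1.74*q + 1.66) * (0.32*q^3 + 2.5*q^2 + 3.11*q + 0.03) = -0.4352*q^5 - 3.9568*q^4 - 8.0484*q^3 - 1.3022*q^2 + 5.1104*q + 0.0498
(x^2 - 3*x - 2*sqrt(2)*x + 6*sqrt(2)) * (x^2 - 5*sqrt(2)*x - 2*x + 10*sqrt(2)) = x^4 - 7*sqrt(2)*x^3 - 5*x^3 + 26*x^2 + 35*sqrt(2)*x^2 - 100*x - 42*sqrt(2)*x + 120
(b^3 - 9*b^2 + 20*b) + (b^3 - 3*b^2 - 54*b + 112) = 2*b^3 - 12*b^2 - 34*b + 112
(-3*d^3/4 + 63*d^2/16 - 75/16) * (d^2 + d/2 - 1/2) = -3*d^5/4 + 57*d^4/16 + 75*d^3/32 - 213*d^2/32 - 75*d/32 + 75/32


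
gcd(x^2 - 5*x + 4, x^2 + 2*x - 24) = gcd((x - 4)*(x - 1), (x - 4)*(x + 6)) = x - 4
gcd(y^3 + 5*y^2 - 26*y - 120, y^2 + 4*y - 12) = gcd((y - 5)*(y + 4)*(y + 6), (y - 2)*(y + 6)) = y + 6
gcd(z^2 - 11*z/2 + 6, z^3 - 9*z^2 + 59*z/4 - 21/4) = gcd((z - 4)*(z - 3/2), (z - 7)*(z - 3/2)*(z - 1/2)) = z - 3/2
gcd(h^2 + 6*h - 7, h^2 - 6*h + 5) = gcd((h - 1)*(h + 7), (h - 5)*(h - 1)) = h - 1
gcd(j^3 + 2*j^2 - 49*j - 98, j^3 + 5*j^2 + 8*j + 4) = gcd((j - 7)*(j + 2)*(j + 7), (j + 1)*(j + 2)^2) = j + 2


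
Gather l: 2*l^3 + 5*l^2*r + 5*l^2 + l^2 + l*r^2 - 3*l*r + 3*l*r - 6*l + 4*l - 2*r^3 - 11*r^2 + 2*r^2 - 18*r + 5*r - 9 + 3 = 2*l^3 + l^2*(5*r + 6) + l*(r^2 - 2) - 2*r^3 - 9*r^2 - 13*r - 6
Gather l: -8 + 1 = -7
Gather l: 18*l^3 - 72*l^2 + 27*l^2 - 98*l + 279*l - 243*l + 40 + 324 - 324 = 18*l^3 - 45*l^2 - 62*l + 40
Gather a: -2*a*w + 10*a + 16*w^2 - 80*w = a*(10 - 2*w) + 16*w^2 - 80*w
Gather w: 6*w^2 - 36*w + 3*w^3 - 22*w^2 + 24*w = 3*w^3 - 16*w^2 - 12*w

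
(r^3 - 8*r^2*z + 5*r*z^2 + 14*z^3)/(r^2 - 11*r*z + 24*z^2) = (r^3 - 8*r^2*z + 5*r*z^2 + 14*z^3)/(r^2 - 11*r*z + 24*z^2)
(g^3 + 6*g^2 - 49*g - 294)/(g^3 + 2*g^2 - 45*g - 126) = (g + 7)/(g + 3)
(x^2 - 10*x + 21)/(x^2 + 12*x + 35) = (x^2 - 10*x + 21)/(x^2 + 12*x + 35)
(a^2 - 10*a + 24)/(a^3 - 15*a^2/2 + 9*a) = 2*(a - 4)/(a*(2*a - 3))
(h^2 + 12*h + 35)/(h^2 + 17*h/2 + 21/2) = 2*(h + 5)/(2*h + 3)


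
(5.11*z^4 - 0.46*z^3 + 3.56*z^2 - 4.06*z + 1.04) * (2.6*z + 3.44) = 13.286*z^5 + 16.3824*z^4 + 7.6736*z^3 + 1.6904*z^2 - 11.2624*z + 3.5776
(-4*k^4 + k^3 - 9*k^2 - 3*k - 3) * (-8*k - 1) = 32*k^5 - 4*k^4 + 71*k^3 + 33*k^2 + 27*k + 3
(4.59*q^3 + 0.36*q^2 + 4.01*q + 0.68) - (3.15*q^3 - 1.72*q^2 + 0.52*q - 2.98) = 1.44*q^3 + 2.08*q^2 + 3.49*q + 3.66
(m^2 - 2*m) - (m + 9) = m^2 - 3*m - 9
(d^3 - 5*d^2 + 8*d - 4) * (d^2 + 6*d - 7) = d^5 + d^4 - 29*d^3 + 79*d^2 - 80*d + 28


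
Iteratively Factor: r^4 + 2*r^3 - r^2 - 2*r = (r)*(r^3 + 2*r^2 - r - 2) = r*(r + 2)*(r^2 - 1) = r*(r + 1)*(r + 2)*(r - 1)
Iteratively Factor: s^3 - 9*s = (s + 3)*(s^2 - 3*s) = (s - 3)*(s + 3)*(s)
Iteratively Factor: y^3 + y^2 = (y + 1)*(y^2) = y*(y + 1)*(y)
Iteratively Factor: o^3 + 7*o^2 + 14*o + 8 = (o + 2)*(o^2 + 5*o + 4) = (o + 1)*(o + 2)*(o + 4)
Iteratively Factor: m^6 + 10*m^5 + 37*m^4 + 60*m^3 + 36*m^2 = (m + 3)*(m^5 + 7*m^4 + 16*m^3 + 12*m^2) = (m + 2)*(m + 3)*(m^4 + 5*m^3 + 6*m^2) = (m + 2)^2*(m + 3)*(m^3 + 3*m^2) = m*(m + 2)^2*(m + 3)*(m^2 + 3*m) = m^2*(m + 2)^2*(m + 3)*(m + 3)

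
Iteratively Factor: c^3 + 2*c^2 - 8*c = (c + 4)*(c^2 - 2*c) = c*(c + 4)*(c - 2)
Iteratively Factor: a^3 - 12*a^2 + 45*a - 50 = (a - 2)*(a^2 - 10*a + 25) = (a - 5)*(a - 2)*(a - 5)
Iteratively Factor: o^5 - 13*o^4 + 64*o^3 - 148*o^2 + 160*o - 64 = (o - 4)*(o^4 - 9*o^3 + 28*o^2 - 36*o + 16) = (o - 4)*(o - 2)*(o^3 - 7*o^2 + 14*o - 8) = (o - 4)^2*(o - 2)*(o^2 - 3*o + 2) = (o - 4)^2*(o - 2)*(o - 1)*(o - 2)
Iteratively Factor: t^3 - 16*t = (t)*(t^2 - 16) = t*(t - 4)*(t + 4)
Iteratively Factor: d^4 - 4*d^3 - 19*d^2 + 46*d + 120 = (d - 4)*(d^3 - 19*d - 30) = (d - 4)*(d + 2)*(d^2 - 2*d - 15) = (d - 5)*(d - 4)*(d + 2)*(d + 3)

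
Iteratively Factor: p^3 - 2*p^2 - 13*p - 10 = (p + 1)*(p^2 - 3*p - 10) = (p + 1)*(p + 2)*(p - 5)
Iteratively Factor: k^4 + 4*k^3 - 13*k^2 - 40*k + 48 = (k - 1)*(k^3 + 5*k^2 - 8*k - 48) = (k - 1)*(k + 4)*(k^2 + k - 12) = (k - 3)*(k - 1)*(k + 4)*(k + 4)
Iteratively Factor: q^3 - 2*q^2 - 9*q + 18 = (q + 3)*(q^2 - 5*q + 6) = (q - 2)*(q + 3)*(q - 3)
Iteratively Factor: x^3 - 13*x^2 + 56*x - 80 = (x - 4)*(x^2 - 9*x + 20) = (x - 5)*(x - 4)*(x - 4)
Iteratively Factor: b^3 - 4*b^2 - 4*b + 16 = (b + 2)*(b^2 - 6*b + 8) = (b - 4)*(b + 2)*(b - 2)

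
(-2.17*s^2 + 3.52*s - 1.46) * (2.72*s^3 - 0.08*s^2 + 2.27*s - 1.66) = -5.9024*s^5 + 9.748*s^4 - 9.1787*s^3 + 11.7094*s^2 - 9.1574*s + 2.4236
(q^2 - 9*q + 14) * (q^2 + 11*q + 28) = q^4 + 2*q^3 - 57*q^2 - 98*q + 392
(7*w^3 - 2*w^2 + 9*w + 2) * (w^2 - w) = 7*w^5 - 9*w^4 + 11*w^3 - 7*w^2 - 2*w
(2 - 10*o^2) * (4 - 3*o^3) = 30*o^5 - 6*o^3 - 40*o^2 + 8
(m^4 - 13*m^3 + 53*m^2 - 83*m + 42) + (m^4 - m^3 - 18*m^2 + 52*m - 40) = 2*m^4 - 14*m^3 + 35*m^2 - 31*m + 2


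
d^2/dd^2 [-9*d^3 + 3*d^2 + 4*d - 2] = 6 - 54*d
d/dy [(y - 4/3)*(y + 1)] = 2*y - 1/3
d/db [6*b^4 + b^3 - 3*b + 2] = 24*b^3 + 3*b^2 - 3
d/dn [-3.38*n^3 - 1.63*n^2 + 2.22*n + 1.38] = -10.14*n^2 - 3.26*n + 2.22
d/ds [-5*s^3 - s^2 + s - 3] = -15*s^2 - 2*s + 1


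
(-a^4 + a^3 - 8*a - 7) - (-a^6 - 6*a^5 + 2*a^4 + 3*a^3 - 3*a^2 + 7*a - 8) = a^6 + 6*a^5 - 3*a^4 - 2*a^3 + 3*a^2 - 15*a + 1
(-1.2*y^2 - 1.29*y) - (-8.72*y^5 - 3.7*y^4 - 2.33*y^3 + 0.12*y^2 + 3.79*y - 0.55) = 8.72*y^5 + 3.7*y^4 + 2.33*y^3 - 1.32*y^2 - 5.08*y + 0.55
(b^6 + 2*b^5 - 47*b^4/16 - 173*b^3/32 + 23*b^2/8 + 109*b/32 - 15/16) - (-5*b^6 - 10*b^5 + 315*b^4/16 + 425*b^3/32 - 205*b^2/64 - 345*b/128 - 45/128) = 6*b^6 + 12*b^5 - 181*b^4/8 - 299*b^3/16 + 389*b^2/64 + 781*b/128 - 75/128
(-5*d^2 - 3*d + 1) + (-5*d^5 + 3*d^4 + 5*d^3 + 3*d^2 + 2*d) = -5*d^5 + 3*d^4 + 5*d^3 - 2*d^2 - d + 1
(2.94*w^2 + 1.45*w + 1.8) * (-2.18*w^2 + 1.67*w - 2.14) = -6.4092*w^4 + 1.7488*w^3 - 7.7941*w^2 - 0.0970000000000004*w - 3.852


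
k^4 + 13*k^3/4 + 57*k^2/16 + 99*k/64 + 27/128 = (k + 1/4)*(k + 3/4)^2*(k + 3/2)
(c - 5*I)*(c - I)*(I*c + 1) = I*c^3 + 7*c^2 - 11*I*c - 5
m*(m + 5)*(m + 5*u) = m^3 + 5*m^2*u + 5*m^2 + 25*m*u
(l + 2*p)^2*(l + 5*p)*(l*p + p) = l^4*p + 9*l^3*p^2 + l^3*p + 24*l^2*p^3 + 9*l^2*p^2 + 20*l*p^4 + 24*l*p^3 + 20*p^4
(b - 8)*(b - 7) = b^2 - 15*b + 56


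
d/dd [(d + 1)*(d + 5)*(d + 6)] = 3*d^2 + 24*d + 41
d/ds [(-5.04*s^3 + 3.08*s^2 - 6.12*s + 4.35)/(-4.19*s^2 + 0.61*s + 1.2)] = (21.1176*s^4 - 6.1488*s^3 - 41.908*s^2 + 43.845*s - 9.9975)/(17.5561*s^4 - 5.1118*s^3 - 9.6839*s^2 + 1.464*s + 1.44)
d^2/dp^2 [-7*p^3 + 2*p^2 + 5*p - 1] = 4 - 42*p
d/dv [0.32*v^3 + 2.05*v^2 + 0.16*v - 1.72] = 0.96*v^2 + 4.1*v + 0.16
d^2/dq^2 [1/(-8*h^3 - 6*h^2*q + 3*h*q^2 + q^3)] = 6*((-h - q)*(8*h^3 + 6*h^2*q - 3*h*q^2 - q^3) - 3*(-2*h^2 + 2*h*q + q^2)^2)/(8*h^3 + 6*h^2*q - 3*h*q^2 - q^3)^3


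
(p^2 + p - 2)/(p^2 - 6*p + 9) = (p^2 + p - 2)/(p^2 - 6*p + 9)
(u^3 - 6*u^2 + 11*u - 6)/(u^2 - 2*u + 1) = (u^2 - 5*u + 6)/(u - 1)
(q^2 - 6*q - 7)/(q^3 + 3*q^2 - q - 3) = (q - 7)/(q^2 + 2*q - 3)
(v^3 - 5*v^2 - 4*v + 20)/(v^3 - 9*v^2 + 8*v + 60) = (v - 2)/(v - 6)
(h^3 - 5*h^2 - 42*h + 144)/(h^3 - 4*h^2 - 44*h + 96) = (h - 3)/(h - 2)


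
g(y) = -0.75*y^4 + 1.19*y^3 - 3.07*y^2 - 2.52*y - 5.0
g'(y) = -3.0*y^3 + 3.57*y^2 - 6.14*y - 2.52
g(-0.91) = -6.66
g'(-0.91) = 8.28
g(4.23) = -220.64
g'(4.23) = -191.68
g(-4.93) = -652.83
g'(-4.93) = 473.99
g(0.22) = -5.69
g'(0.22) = -3.73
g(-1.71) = -22.03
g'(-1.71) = 33.42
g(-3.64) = -225.56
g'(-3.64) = 211.82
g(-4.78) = -584.60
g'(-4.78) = 436.04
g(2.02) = -25.30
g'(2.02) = -25.08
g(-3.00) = -117.95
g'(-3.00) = 129.03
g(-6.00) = -1329.44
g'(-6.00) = 810.84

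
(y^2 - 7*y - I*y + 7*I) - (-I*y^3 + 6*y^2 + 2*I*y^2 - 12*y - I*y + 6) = I*y^3 - 5*y^2 - 2*I*y^2 + 5*y - 6 + 7*I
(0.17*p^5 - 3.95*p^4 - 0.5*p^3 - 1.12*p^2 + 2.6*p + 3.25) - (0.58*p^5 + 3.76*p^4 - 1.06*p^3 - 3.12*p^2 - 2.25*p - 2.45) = -0.41*p^5 - 7.71*p^4 + 0.56*p^3 + 2.0*p^2 + 4.85*p + 5.7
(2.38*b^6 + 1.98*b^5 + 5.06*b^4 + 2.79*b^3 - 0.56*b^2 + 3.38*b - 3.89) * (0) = 0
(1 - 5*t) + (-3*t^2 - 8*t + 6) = -3*t^2 - 13*t + 7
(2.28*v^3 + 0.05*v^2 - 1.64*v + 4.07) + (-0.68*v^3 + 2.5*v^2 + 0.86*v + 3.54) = 1.6*v^3 + 2.55*v^2 - 0.78*v + 7.61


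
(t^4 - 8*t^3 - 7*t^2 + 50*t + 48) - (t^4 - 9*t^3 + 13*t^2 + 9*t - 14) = t^3 - 20*t^2 + 41*t + 62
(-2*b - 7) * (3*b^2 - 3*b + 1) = -6*b^3 - 15*b^2 + 19*b - 7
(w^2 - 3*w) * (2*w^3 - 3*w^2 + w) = 2*w^5 - 9*w^4 + 10*w^3 - 3*w^2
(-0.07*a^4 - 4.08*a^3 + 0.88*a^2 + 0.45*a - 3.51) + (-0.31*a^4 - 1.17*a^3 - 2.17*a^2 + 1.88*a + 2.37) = -0.38*a^4 - 5.25*a^3 - 1.29*a^2 + 2.33*a - 1.14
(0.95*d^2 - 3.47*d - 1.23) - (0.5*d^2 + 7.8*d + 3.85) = 0.45*d^2 - 11.27*d - 5.08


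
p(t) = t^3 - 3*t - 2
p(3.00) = 16.00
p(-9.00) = -704.00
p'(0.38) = -2.57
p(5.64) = 160.49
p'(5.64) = 92.43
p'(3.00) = 24.00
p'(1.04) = 0.24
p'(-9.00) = 240.00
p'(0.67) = -1.65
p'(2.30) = 12.87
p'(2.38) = 13.99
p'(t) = 3*t^2 - 3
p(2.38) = 4.34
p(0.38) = -3.09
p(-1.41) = -0.57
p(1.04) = -4.00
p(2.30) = 3.27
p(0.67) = -3.71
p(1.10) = -3.97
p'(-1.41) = 2.96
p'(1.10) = 0.63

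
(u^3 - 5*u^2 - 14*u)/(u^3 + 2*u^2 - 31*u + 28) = u*(u^2 - 5*u - 14)/(u^3 + 2*u^2 - 31*u + 28)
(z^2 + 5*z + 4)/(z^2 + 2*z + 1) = (z + 4)/(z + 1)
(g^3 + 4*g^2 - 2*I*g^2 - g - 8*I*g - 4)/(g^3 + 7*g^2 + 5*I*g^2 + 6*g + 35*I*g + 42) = (g^2 + g*(4 - I) - 4*I)/(g^2 + g*(7 + 6*I) + 42*I)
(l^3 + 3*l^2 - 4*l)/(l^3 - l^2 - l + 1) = l*(l + 4)/(l^2 - 1)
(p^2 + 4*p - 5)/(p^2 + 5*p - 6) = (p + 5)/(p + 6)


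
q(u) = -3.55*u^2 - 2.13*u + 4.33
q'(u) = -7.1*u - 2.13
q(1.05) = -1.82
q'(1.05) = -9.58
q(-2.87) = -18.80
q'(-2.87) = 18.25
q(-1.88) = -4.21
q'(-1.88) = 11.22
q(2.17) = -17.01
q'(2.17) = -17.54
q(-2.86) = -18.62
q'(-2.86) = 18.18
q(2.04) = -14.79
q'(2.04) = -16.61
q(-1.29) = 1.17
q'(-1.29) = 7.03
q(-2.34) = -10.12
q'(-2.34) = 14.48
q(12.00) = -532.43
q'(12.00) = -87.33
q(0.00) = 4.33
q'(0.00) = -2.13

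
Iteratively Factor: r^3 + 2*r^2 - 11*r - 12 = (r - 3)*(r^2 + 5*r + 4) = (r - 3)*(r + 1)*(r + 4)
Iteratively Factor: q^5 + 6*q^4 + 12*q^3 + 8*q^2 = (q)*(q^4 + 6*q^3 + 12*q^2 + 8*q) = q*(q + 2)*(q^3 + 4*q^2 + 4*q) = q*(q + 2)^2*(q^2 + 2*q) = q^2*(q + 2)^2*(q + 2)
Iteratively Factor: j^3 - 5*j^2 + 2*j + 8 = (j - 4)*(j^2 - j - 2) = (j - 4)*(j - 2)*(j + 1)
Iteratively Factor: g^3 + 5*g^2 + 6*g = (g + 3)*(g^2 + 2*g) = g*(g + 3)*(g + 2)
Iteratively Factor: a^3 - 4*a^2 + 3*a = (a)*(a^2 - 4*a + 3) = a*(a - 1)*(a - 3)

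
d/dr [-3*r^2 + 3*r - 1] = 3 - 6*r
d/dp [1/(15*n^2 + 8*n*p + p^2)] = 2*(-4*n - p)/(15*n^2 + 8*n*p + p^2)^2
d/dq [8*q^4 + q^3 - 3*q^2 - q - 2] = 32*q^3 + 3*q^2 - 6*q - 1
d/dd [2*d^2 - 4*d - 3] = 4*d - 4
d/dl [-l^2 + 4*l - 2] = 4 - 2*l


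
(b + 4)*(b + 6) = b^2 + 10*b + 24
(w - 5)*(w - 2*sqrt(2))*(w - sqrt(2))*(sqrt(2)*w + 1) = sqrt(2)*w^4 - 5*sqrt(2)*w^3 - 5*w^3 + sqrt(2)*w^2 + 25*w^2 - 5*sqrt(2)*w + 4*w - 20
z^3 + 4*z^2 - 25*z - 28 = (z - 4)*(z + 1)*(z + 7)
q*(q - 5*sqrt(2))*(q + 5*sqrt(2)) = q^3 - 50*q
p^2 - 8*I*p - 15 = (p - 5*I)*(p - 3*I)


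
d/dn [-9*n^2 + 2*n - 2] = 2 - 18*n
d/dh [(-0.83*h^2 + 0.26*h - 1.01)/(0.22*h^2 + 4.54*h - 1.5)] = (-3.8254*h^2 + 2.9344*h + 4.1954)/(0.0484*h^4 + 1.9976*h^3 + 19.9516*h^2 - 13.62*h + 2.25)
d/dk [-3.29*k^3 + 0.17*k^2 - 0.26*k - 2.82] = -9.87*k^2 + 0.34*k - 0.26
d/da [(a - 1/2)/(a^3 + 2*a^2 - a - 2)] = (-4*a^3 - a^2 + 4*a - 5)/(2*(a^6 + 4*a^5 + 2*a^4 - 8*a^3 - 7*a^2 + 4*a + 4))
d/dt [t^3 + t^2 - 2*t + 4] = 3*t^2 + 2*t - 2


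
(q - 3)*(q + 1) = q^2 - 2*q - 3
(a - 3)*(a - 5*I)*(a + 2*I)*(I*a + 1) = I*a^4 + 4*a^3 - 3*I*a^3 - 12*a^2 + 7*I*a^2 + 10*a - 21*I*a - 30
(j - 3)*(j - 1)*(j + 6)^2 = j^4 + 8*j^3 - 9*j^2 - 108*j + 108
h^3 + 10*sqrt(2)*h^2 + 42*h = h*(h + 3*sqrt(2))*(h + 7*sqrt(2))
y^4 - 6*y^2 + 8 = (y - 2)*(y + 2)*(y - sqrt(2))*(y + sqrt(2))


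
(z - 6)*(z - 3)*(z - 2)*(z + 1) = z^4 - 10*z^3 + 25*z^2 - 36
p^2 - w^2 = (p - w)*(p + w)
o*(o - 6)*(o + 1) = o^3 - 5*o^2 - 6*o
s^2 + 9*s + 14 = (s + 2)*(s + 7)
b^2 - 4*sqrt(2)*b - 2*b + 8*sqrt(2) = (b - 2)*(b - 4*sqrt(2))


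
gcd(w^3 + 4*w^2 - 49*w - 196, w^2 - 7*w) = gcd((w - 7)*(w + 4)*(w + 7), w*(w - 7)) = w - 7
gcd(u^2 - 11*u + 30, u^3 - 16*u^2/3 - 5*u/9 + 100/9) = u - 5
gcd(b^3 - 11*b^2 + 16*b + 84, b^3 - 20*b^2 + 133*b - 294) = b^2 - 13*b + 42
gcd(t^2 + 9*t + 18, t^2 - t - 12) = t + 3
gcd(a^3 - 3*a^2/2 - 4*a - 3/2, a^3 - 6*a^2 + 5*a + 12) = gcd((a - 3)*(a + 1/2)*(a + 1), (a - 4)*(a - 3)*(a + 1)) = a^2 - 2*a - 3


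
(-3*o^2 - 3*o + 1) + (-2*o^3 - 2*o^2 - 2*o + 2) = -2*o^3 - 5*o^2 - 5*o + 3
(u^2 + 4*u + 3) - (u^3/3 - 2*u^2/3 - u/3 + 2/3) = -u^3/3 + 5*u^2/3 + 13*u/3 + 7/3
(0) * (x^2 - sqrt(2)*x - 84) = 0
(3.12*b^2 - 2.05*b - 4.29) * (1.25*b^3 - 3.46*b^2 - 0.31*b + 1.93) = 3.9*b^5 - 13.3577*b^4 + 0.763299999999999*b^3 + 21.5005*b^2 - 2.6266*b - 8.2797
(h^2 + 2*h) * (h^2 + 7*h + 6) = h^4 + 9*h^3 + 20*h^2 + 12*h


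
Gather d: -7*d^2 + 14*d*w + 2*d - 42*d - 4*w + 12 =-7*d^2 + d*(14*w - 40) - 4*w + 12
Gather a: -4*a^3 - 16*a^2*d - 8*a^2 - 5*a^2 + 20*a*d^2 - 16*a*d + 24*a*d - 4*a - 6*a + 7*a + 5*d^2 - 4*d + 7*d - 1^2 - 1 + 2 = -4*a^3 + a^2*(-16*d - 13) + a*(20*d^2 + 8*d - 3) + 5*d^2 + 3*d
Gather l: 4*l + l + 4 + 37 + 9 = 5*l + 50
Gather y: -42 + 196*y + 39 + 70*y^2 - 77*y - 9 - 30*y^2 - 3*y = 40*y^2 + 116*y - 12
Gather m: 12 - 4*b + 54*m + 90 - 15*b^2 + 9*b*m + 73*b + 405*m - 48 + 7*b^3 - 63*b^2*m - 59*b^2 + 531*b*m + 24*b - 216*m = 7*b^3 - 74*b^2 + 93*b + m*(-63*b^2 + 540*b + 243) + 54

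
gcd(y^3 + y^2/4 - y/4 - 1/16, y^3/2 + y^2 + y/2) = 1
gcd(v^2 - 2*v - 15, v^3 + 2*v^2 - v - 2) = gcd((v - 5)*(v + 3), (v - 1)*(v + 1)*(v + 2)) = 1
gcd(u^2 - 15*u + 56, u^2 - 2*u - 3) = 1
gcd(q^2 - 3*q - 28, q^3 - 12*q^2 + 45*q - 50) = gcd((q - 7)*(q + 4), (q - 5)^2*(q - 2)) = 1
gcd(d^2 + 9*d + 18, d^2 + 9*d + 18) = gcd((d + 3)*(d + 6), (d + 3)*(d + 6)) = d^2 + 9*d + 18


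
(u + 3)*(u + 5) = u^2 + 8*u + 15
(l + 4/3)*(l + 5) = l^2 + 19*l/3 + 20/3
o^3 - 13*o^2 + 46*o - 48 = (o - 8)*(o - 3)*(o - 2)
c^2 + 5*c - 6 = (c - 1)*(c + 6)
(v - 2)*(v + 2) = v^2 - 4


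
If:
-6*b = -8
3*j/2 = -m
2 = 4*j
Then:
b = 4/3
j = 1/2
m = -3/4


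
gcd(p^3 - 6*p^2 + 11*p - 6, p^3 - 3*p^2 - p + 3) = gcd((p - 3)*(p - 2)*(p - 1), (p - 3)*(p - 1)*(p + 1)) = p^2 - 4*p + 3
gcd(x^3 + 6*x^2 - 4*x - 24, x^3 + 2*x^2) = x + 2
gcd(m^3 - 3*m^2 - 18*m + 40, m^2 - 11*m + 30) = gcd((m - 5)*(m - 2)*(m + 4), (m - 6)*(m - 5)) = m - 5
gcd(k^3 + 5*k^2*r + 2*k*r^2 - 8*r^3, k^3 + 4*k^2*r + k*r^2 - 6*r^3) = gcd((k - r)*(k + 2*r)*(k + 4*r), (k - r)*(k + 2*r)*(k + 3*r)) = -k^2 - k*r + 2*r^2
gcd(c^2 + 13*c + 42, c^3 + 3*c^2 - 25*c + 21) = c + 7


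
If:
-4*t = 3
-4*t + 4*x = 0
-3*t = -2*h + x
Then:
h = -3/2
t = -3/4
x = -3/4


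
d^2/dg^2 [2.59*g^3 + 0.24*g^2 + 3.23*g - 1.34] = 15.54*g + 0.48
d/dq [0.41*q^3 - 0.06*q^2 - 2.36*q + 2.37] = 1.23*q^2 - 0.12*q - 2.36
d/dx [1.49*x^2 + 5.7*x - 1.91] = 2.98*x + 5.7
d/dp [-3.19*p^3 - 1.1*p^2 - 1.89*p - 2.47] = -9.57*p^2 - 2.2*p - 1.89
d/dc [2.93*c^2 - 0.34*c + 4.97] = 5.86*c - 0.34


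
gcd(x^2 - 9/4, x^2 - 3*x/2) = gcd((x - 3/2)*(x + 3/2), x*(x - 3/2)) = x - 3/2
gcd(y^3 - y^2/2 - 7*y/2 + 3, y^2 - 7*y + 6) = y - 1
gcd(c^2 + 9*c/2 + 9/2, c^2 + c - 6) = c + 3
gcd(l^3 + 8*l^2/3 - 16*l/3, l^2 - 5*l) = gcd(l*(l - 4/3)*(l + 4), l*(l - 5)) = l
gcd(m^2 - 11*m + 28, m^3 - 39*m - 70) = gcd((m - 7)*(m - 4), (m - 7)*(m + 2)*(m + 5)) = m - 7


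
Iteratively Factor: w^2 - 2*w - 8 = (w - 4)*(w + 2)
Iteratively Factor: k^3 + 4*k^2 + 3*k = (k + 3)*(k^2 + k) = (k + 1)*(k + 3)*(k)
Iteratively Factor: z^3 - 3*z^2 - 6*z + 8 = (z - 4)*(z^2 + z - 2) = (z - 4)*(z + 2)*(z - 1)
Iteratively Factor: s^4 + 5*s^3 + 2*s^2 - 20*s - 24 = (s + 3)*(s^3 + 2*s^2 - 4*s - 8) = (s + 2)*(s + 3)*(s^2 - 4) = (s + 2)^2*(s + 3)*(s - 2)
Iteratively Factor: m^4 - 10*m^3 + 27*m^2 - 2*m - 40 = (m - 5)*(m^3 - 5*m^2 + 2*m + 8) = (m - 5)*(m - 2)*(m^2 - 3*m - 4) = (m - 5)*(m - 2)*(m + 1)*(m - 4)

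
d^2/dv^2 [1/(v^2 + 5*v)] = 2*(-v*(v + 5) + (2*v + 5)^2)/(v^3*(v + 5)^3)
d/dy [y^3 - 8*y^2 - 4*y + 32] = 3*y^2 - 16*y - 4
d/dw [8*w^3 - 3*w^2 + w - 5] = 24*w^2 - 6*w + 1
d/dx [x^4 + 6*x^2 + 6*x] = 4*x^3 + 12*x + 6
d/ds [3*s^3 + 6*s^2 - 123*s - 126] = 9*s^2 + 12*s - 123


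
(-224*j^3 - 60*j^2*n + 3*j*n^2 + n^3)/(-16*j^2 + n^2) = (56*j^2 + j*n - n^2)/(4*j - n)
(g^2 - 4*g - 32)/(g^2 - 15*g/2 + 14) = 2*(g^2 - 4*g - 32)/(2*g^2 - 15*g + 28)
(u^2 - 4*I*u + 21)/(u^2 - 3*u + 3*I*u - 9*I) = (u - 7*I)/(u - 3)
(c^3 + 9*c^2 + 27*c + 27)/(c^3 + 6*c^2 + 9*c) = (c + 3)/c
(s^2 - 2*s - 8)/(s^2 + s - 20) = (s + 2)/(s + 5)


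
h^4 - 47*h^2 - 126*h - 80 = (h - 8)*(h + 1)*(h + 2)*(h + 5)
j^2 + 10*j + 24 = (j + 4)*(j + 6)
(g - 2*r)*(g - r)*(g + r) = g^3 - 2*g^2*r - g*r^2 + 2*r^3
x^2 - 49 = (x - 7)*(x + 7)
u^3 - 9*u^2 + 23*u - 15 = (u - 5)*(u - 3)*(u - 1)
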